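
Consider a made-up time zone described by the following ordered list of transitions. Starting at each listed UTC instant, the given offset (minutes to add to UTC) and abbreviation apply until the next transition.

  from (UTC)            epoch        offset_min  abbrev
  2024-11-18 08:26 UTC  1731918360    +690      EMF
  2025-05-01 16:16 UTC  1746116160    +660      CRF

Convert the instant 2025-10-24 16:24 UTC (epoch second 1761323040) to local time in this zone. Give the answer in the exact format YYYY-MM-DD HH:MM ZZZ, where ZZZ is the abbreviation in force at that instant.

Query: 2025-10-24 16:24 UTC
Rule 2/2 (CRF, +11:00): 2025-05-01 16:16 UTC ≤ query < +∞
16·60 + 24 + 660 = 1644 min
1644 = 1·1440 + 204; 204 = 3·60 + 24 → 03:24, 2025-10-24 + 1 day = 2025-10-25
→ 2025-10-25 03:24 CRF

2025-10-25 03:24 CRF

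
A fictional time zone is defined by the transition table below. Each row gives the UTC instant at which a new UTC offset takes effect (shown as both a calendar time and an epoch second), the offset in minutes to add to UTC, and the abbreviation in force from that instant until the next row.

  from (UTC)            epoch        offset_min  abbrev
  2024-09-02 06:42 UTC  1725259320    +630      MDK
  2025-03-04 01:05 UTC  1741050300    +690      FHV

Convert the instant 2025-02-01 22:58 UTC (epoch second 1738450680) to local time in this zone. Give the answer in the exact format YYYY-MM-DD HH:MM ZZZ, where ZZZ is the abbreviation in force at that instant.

2025-02-02 09:28 MDK

Query: 2025-02-01 22:58 UTC
Rule 1/2 (MDK, +10:30): 2024-09-02 06:42 UTC ≤ query < 2025-03-04 01:05 UTC
22·60 + 58 + 630 = 2008 min
2008 = 1·1440 + 568; 568 = 9·60 + 28 → 09:28, 2025-02-01 + 1 day = 2025-02-02
→ 2025-02-02 09:28 MDK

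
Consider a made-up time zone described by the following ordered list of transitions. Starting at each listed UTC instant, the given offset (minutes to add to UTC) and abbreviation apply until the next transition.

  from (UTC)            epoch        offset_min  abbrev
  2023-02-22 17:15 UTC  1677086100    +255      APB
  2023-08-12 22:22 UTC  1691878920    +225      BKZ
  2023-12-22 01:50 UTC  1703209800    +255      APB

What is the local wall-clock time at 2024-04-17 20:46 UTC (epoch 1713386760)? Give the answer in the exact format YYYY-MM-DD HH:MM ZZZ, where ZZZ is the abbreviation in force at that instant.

2024-04-18 01:01 APB

Query: 2024-04-17 20:46 UTC
Rule 3/3 (APB, +04:15): 2023-12-22 01:50 UTC ≤ query < +∞
20·60 + 46 + 255 = 1501 min
1501 = 1·1440 + 61; 61 = 1·60 + 1 → 01:01, 2024-04-17 + 1 day = 2024-04-18
→ 2024-04-18 01:01 APB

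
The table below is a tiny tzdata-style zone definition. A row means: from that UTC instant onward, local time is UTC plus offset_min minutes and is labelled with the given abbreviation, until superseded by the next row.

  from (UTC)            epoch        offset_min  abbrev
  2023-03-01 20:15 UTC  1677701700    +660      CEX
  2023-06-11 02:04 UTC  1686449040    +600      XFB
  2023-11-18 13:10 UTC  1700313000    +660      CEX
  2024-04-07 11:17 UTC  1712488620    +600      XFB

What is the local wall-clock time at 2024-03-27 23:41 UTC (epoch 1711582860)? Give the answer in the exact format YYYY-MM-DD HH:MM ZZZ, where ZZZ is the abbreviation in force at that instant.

Query: 2024-03-27 23:41 UTC
Rule 3/4 (CEX, +11:00): 2023-11-18 13:10 UTC ≤ query < 2024-04-07 11:17 UTC
23·60 + 41 + 660 = 2081 min
2081 = 1·1440 + 641; 641 = 10·60 + 41 → 10:41, 2024-03-27 + 1 day = 2024-03-28
→ 2024-03-28 10:41 CEX

2024-03-28 10:41 CEX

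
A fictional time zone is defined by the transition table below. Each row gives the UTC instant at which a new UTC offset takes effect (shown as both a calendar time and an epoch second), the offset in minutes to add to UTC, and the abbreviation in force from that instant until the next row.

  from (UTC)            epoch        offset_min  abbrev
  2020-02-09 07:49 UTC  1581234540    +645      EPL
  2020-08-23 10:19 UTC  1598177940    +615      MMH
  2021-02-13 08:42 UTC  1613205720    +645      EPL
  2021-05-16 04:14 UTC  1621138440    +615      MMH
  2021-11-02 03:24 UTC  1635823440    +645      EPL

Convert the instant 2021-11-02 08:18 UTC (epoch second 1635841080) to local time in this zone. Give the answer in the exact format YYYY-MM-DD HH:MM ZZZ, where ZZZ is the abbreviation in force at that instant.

Query: 2021-11-02 08:18 UTC
Rule 5/5 (EPL, +10:45): 2021-11-02 03:24 UTC ≤ query < +∞
8·60 + 18 + 645 = 1143 min
1143 = 0·1440 + 1143; 1143 = 19·60 + 3 → 19:03, same day
→ 2021-11-02 19:03 EPL

2021-11-02 19:03 EPL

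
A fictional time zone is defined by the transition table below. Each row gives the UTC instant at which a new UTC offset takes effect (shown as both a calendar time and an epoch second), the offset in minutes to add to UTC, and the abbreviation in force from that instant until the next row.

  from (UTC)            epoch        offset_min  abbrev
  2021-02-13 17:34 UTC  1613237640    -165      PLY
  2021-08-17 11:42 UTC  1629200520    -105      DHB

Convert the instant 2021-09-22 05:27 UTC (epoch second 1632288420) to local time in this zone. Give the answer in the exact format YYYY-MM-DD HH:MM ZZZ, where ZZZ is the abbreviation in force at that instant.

2021-09-22 03:42 DHB

Query: 2021-09-22 05:27 UTC
Rule 2/2 (DHB, -01:45): 2021-08-17 11:42 UTC ≤ query < +∞
5·60 + 27 - 105 = 222 min
222 = 0·1440 + 222; 222 = 3·60 + 42 → 03:42, same day
→ 2021-09-22 03:42 DHB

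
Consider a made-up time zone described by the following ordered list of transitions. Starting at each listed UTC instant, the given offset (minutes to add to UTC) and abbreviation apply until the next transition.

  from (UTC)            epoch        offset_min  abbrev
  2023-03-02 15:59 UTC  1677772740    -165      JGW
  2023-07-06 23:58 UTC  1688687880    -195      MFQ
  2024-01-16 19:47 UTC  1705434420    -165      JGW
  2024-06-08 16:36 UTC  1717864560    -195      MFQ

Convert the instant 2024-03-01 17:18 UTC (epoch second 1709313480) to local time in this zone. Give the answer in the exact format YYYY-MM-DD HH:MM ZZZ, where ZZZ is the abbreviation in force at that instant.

2024-03-01 14:33 JGW

Query: 2024-03-01 17:18 UTC
Rule 3/4 (JGW, -02:45): 2024-01-16 19:47 UTC ≤ query < 2024-06-08 16:36 UTC
17·60 + 18 - 165 = 873 min
873 = 0·1440 + 873; 873 = 14·60 + 33 → 14:33, same day
→ 2024-03-01 14:33 JGW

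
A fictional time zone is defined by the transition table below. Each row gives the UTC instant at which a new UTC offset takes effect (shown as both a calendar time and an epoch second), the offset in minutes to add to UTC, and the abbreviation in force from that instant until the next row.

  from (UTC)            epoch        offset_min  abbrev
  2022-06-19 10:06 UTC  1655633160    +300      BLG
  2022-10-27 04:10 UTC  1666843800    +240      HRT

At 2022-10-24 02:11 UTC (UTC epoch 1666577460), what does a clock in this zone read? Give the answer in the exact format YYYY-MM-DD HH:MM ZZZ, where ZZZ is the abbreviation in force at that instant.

2022-10-24 07:11 BLG

Query: 2022-10-24 02:11 UTC
Rule 1/2 (BLG, +05:00): 2022-06-19 10:06 UTC ≤ query < 2022-10-27 04:10 UTC
2·60 + 11 + 300 = 431 min
431 = 0·1440 + 431; 431 = 7·60 + 11 → 07:11, same day
→ 2022-10-24 07:11 BLG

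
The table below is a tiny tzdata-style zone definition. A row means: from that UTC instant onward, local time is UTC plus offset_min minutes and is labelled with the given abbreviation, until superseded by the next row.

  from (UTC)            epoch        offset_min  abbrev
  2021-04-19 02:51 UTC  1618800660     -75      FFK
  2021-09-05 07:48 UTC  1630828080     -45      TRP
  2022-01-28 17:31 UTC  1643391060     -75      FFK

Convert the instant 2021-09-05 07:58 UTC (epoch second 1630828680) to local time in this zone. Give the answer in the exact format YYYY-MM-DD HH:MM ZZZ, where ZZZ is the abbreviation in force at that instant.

Query: 2021-09-05 07:58 UTC
Rule 2/3 (TRP, -00:45): 2021-09-05 07:48 UTC ≤ query < 2022-01-28 17:31 UTC
7·60 + 58 - 45 = 433 min
433 = 0·1440 + 433; 433 = 7·60 + 13 → 07:13, same day
→ 2021-09-05 07:13 TRP

2021-09-05 07:13 TRP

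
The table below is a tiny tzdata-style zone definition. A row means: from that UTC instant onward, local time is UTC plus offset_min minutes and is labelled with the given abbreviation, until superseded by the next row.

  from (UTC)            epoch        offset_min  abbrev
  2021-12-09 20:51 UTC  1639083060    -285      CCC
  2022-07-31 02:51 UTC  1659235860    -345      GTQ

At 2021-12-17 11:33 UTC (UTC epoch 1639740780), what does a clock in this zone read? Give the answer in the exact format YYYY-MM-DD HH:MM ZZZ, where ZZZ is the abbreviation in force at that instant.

Query: 2021-12-17 11:33 UTC
Rule 1/2 (CCC, -04:45): 2021-12-09 20:51 UTC ≤ query < 2022-07-31 02:51 UTC
11·60 + 33 - 285 = 408 min
408 = 0·1440 + 408; 408 = 6·60 + 48 → 06:48, same day
→ 2021-12-17 06:48 CCC

2021-12-17 06:48 CCC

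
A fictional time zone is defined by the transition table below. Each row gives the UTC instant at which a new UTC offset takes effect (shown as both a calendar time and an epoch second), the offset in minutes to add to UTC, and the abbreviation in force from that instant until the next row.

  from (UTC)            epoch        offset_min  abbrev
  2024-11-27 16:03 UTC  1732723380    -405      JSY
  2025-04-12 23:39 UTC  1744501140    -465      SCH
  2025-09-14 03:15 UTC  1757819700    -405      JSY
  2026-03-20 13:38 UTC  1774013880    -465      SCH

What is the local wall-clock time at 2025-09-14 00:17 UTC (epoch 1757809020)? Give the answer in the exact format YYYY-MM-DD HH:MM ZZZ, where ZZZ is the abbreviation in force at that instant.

2025-09-13 16:32 SCH

Query: 2025-09-14 00:17 UTC
Rule 2/4 (SCH, -07:45): 2025-04-12 23:39 UTC ≤ query < 2025-09-14 03:15 UTC
0·60 + 17 - 465 = -448 min
-448 = -1·1440 + 992; 992 = 16·60 + 32 → 16:32, 2025-09-14 - 1 day = 2025-09-13
→ 2025-09-13 16:32 SCH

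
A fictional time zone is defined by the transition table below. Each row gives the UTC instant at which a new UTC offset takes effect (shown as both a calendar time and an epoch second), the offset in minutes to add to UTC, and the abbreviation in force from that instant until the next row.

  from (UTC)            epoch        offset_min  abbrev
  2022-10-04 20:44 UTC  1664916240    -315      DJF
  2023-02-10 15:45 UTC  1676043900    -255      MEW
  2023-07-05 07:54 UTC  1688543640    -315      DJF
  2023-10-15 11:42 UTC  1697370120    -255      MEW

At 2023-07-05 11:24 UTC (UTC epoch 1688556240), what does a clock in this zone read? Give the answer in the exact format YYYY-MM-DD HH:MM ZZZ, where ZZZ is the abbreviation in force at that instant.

Query: 2023-07-05 11:24 UTC
Rule 3/4 (DJF, -05:15): 2023-07-05 07:54 UTC ≤ query < 2023-10-15 11:42 UTC
11·60 + 24 - 315 = 369 min
369 = 0·1440 + 369; 369 = 6·60 + 9 → 06:09, same day
→ 2023-07-05 06:09 DJF

2023-07-05 06:09 DJF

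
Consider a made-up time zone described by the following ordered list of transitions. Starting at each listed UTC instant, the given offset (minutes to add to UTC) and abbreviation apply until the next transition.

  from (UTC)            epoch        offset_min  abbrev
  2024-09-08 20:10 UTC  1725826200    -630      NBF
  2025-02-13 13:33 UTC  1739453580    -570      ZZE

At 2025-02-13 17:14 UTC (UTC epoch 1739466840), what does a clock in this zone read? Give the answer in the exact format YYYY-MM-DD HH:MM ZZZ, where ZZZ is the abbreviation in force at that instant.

2025-02-13 07:44 ZZE

Query: 2025-02-13 17:14 UTC
Rule 2/2 (ZZE, -09:30): 2025-02-13 13:33 UTC ≤ query < +∞
17·60 + 14 - 570 = 464 min
464 = 0·1440 + 464; 464 = 7·60 + 44 → 07:44, same day
→ 2025-02-13 07:44 ZZE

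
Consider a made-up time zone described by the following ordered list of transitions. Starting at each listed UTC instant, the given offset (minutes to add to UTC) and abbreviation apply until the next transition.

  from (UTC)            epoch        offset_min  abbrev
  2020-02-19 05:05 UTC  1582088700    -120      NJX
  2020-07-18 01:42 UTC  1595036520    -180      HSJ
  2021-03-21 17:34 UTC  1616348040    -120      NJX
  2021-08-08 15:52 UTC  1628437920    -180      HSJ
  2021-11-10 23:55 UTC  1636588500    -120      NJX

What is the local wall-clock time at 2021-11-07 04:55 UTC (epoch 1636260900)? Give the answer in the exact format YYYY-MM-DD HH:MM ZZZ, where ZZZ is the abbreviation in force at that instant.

2021-11-07 01:55 HSJ

Query: 2021-11-07 04:55 UTC
Rule 4/5 (HSJ, -03:00): 2021-08-08 15:52 UTC ≤ query < 2021-11-10 23:55 UTC
4·60 + 55 - 180 = 115 min
115 = 0·1440 + 115; 115 = 1·60 + 55 → 01:55, same day
→ 2021-11-07 01:55 HSJ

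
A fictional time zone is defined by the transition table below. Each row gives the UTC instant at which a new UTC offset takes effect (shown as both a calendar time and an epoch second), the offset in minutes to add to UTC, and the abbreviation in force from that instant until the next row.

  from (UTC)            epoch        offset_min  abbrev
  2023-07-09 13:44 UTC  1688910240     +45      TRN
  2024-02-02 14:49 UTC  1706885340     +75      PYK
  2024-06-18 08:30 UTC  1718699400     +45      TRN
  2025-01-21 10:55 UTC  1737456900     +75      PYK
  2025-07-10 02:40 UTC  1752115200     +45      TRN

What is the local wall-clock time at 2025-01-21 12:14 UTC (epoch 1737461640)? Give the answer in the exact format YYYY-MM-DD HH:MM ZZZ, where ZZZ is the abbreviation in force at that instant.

2025-01-21 13:29 PYK

Query: 2025-01-21 12:14 UTC
Rule 4/5 (PYK, +01:15): 2025-01-21 10:55 UTC ≤ query < 2025-07-10 02:40 UTC
12·60 + 14 + 75 = 809 min
809 = 0·1440 + 809; 809 = 13·60 + 29 → 13:29, same day
→ 2025-01-21 13:29 PYK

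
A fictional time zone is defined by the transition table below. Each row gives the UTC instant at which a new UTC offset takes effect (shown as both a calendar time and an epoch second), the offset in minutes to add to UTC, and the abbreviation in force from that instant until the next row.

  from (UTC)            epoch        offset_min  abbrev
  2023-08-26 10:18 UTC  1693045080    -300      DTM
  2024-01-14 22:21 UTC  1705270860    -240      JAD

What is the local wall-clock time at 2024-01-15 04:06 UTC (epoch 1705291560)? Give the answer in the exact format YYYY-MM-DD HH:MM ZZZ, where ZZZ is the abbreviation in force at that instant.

2024-01-15 00:06 JAD

Query: 2024-01-15 04:06 UTC
Rule 2/2 (JAD, -04:00): 2024-01-14 22:21 UTC ≤ query < +∞
4·60 + 6 - 240 = 6 min
6 = 0·1440 + 6; 6 = 0·60 + 6 → 00:06, same day
→ 2024-01-15 00:06 JAD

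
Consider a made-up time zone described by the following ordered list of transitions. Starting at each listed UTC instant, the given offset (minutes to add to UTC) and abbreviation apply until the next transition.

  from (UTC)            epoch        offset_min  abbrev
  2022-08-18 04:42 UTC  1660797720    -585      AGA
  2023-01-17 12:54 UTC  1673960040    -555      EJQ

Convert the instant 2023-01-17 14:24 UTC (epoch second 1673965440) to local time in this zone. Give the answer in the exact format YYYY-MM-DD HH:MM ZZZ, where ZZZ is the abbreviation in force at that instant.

2023-01-17 05:09 EJQ

Query: 2023-01-17 14:24 UTC
Rule 2/2 (EJQ, -09:15): 2023-01-17 12:54 UTC ≤ query < +∞
14·60 + 24 - 555 = 309 min
309 = 0·1440 + 309; 309 = 5·60 + 9 → 05:09, same day
→ 2023-01-17 05:09 EJQ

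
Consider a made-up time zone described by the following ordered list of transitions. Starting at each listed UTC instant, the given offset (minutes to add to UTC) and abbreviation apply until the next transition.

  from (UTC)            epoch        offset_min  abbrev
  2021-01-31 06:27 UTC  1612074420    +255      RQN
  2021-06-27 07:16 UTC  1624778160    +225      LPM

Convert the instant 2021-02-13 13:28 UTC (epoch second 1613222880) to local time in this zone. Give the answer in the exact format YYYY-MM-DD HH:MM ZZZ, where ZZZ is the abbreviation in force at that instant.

Query: 2021-02-13 13:28 UTC
Rule 1/2 (RQN, +04:15): 2021-01-31 06:27 UTC ≤ query < 2021-06-27 07:16 UTC
13·60 + 28 + 255 = 1063 min
1063 = 0·1440 + 1063; 1063 = 17·60 + 43 → 17:43, same day
→ 2021-02-13 17:43 RQN

2021-02-13 17:43 RQN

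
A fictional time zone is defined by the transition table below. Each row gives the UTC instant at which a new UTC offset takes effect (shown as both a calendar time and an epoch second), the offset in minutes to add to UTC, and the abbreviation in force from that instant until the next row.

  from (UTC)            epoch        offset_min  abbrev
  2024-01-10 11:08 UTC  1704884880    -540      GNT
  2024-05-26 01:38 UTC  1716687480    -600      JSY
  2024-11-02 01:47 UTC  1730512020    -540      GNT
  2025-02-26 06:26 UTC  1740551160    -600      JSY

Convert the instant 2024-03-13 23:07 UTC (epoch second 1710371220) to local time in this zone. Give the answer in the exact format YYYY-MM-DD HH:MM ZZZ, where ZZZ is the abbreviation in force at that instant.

Query: 2024-03-13 23:07 UTC
Rule 1/4 (GNT, -09:00): 2024-01-10 11:08 UTC ≤ query < 2024-05-26 01:38 UTC
23·60 + 7 - 540 = 847 min
847 = 0·1440 + 847; 847 = 14·60 + 7 → 14:07, same day
→ 2024-03-13 14:07 GNT

2024-03-13 14:07 GNT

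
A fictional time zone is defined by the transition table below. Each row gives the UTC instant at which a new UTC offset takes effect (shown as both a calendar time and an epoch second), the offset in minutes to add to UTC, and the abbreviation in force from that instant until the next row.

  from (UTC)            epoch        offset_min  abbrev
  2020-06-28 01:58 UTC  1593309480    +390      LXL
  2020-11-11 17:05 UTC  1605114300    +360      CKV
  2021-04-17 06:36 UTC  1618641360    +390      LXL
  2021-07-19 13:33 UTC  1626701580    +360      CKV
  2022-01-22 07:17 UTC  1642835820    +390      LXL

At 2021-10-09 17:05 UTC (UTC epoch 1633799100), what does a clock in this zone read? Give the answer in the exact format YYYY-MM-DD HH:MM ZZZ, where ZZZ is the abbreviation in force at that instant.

Query: 2021-10-09 17:05 UTC
Rule 4/5 (CKV, +06:00): 2021-07-19 13:33 UTC ≤ query < 2022-01-22 07:17 UTC
17·60 + 5 + 360 = 1385 min
1385 = 0·1440 + 1385; 1385 = 23·60 + 5 → 23:05, same day
→ 2021-10-09 23:05 CKV

2021-10-09 23:05 CKV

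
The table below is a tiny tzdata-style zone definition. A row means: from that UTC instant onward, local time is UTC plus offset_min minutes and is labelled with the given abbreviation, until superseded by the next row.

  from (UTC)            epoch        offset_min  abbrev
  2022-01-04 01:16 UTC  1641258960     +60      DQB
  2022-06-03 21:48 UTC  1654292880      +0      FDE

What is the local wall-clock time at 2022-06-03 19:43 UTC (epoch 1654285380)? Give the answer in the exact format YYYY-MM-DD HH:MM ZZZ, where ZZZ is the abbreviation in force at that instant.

Query: 2022-06-03 19:43 UTC
Rule 1/2 (DQB, +01:00): 2022-01-04 01:16 UTC ≤ query < 2022-06-03 21:48 UTC
19·60 + 43 + 60 = 1243 min
1243 = 0·1440 + 1243; 1243 = 20·60 + 43 → 20:43, same day
→ 2022-06-03 20:43 DQB

2022-06-03 20:43 DQB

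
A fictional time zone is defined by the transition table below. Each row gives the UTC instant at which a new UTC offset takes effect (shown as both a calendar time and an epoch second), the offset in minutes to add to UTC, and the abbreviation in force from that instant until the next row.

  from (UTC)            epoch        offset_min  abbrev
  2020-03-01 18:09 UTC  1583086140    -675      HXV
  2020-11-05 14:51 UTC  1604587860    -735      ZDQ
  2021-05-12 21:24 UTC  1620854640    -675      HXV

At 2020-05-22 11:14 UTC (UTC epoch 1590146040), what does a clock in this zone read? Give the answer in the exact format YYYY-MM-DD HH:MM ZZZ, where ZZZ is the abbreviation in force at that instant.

2020-05-21 23:59 HXV

Query: 2020-05-22 11:14 UTC
Rule 1/3 (HXV, -11:15): 2020-03-01 18:09 UTC ≤ query < 2020-11-05 14:51 UTC
11·60 + 14 - 675 = -1 min
-1 = -1·1440 + 1439; 1439 = 23·60 + 59 → 23:59, 2020-05-22 - 1 day = 2020-05-21
→ 2020-05-21 23:59 HXV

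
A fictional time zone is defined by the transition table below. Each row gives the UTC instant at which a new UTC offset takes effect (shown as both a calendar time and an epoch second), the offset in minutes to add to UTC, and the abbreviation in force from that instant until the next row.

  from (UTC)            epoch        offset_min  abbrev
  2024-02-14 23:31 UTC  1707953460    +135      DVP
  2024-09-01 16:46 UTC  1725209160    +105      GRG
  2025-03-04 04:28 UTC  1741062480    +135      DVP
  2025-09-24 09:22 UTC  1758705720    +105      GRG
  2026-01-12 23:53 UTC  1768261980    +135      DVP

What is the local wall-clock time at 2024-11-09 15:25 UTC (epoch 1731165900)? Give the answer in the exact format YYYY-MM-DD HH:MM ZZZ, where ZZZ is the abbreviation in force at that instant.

2024-11-09 17:10 GRG

Query: 2024-11-09 15:25 UTC
Rule 2/5 (GRG, +01:45): 2024-09-01 16:46 UTC ≤ query < 2025-03-04 04:28 UTC
15·60 + 25 + 105 = 1030 min
1030 = 0·1440 + 1030; 1030 = 17·60 + 10 → 17:10, same day
→ 2024-11-09 17:10 GRG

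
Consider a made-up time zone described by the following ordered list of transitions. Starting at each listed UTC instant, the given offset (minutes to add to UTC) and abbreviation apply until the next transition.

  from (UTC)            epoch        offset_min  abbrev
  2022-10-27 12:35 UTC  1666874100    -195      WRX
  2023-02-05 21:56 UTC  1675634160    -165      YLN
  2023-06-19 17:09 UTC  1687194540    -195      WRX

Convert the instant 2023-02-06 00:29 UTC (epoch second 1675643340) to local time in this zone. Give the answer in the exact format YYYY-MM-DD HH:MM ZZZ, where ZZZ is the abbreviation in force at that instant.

2023-02-05 21:44 YLN

Query: 2023-02-06 00:29 UTC
Rule 2/3 (YLN, -02:45): 2023-02-05 21:56 UTC ≤ query < 2023-06-19 17:09 UTC
0·60 + 29 - 165 = -136 min
-136 = -1·1440 + 1304; 1304 = 21·60 + 44 → 21:44, 2023-02-06 - 1 day = 2023-02-05
→ 2023-02-05 21:44 YLN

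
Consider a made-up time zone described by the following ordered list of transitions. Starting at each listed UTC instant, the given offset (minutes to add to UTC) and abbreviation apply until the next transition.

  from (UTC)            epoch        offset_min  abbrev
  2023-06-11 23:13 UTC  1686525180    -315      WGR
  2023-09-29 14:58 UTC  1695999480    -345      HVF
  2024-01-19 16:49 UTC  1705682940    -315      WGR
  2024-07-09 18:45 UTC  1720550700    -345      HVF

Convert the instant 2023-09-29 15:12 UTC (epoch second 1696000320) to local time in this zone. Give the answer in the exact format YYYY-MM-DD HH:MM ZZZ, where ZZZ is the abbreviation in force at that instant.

2023-09-29 09:27 HVF

Query: 2023-09-29 15:12 UTC
Rule 2/4 (HVF, -05:45): 2023-09-29 14:58 UTC ≤ query < 2024-01-19 16:49 UTC
15·60 + 12 - 345 = 567 min
567 = 0·1440 + 567; 567 = 9·60 + 27 → 09:27, same day
→ 2023-09-29 09:27 HVF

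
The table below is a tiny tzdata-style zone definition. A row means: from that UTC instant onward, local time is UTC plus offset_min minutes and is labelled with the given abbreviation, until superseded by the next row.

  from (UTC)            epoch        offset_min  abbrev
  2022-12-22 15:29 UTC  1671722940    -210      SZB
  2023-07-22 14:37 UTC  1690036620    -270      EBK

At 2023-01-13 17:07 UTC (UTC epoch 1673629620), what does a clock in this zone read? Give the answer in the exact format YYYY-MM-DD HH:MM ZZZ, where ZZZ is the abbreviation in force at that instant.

2023-01-13 13:37 SZB

Query: 2023-01-13 17:07 UTC
Rule 1/2 (SZB, -03:30): 2022-12-22 15:29 UTC ≤ query < 2023-07-22 14:37 UTC
17·60 + 7 - 210 = 817 min
817 = 0·1440 + 817; 817 = 13·60 + 37 → 13:37, same day
→ 2023-01-13 13:37 SZB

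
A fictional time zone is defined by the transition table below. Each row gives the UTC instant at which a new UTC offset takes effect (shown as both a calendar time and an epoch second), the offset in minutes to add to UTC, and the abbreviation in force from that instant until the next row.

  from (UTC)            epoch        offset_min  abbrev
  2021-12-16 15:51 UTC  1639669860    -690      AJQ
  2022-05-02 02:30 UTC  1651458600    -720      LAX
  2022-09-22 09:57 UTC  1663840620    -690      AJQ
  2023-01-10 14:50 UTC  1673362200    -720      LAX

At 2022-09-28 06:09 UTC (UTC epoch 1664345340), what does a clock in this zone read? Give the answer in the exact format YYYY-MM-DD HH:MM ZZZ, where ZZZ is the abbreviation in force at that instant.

Query: 2022-09-28 06:09 UTC
Rule 3/4 (AJQ, -11:30): 2022-09-22 09:57 UTC ≤ query < 2023-01-10 14:50 UTC
6·60 + 9 - 690 = -321 min
-321 = -1·1440 + 1119; 1119 = 18·60 + 39 → 18:39, 2022-09-28 - 1 day = 2022-09-27
→ 2022-09-27 18:39 AJQ

2022-09-27 18:39 AJQ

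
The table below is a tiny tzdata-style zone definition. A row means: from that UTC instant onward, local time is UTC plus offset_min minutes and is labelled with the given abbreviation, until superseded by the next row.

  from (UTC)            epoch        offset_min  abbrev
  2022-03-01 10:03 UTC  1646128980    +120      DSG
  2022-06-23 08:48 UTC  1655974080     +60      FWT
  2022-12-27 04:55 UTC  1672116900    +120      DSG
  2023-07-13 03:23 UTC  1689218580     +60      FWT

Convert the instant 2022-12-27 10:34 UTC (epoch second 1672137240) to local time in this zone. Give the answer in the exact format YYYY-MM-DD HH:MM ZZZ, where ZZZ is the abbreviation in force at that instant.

2022-12-27 12:34 DSG

Query: 2022-12-27 10:34 UTC
Rule 3/4 (DSG, +02:00): 2022-12-27 04:55 UTC ≤ query < 2023-07-13 03:23 UTC
10·60 + 34 + 120 = 754 min
754 = 0·1440 + 754; 754 = 12·60 + 34 → 12:34, same day
→ 2022-12-27 12:34 DSG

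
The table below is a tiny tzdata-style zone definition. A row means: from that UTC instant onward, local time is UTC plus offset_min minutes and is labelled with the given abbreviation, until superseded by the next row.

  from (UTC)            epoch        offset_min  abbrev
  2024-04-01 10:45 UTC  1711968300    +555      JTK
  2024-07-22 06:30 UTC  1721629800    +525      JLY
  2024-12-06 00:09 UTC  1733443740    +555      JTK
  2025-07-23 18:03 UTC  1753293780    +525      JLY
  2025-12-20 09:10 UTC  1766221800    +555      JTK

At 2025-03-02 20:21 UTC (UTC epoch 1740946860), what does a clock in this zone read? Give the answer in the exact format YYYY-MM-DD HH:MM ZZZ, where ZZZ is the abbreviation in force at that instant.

Query: 2025-03-02 20:21 UTC
Rule 3/5 (JTK, +09:15): 2024-12-06 00:09 UTC ≤ query < 2025-07-23 18:03 UTC
20·60 + 21 + 555 = 1776 min
1776 = 1·1440 + 336; 336 = 5·60 + 36 → 05:36, 2025-03-02 + 1 day = 2025-03-03
→ 2025-03-03 05:36 JTK

2025-03-03 05:36 JTK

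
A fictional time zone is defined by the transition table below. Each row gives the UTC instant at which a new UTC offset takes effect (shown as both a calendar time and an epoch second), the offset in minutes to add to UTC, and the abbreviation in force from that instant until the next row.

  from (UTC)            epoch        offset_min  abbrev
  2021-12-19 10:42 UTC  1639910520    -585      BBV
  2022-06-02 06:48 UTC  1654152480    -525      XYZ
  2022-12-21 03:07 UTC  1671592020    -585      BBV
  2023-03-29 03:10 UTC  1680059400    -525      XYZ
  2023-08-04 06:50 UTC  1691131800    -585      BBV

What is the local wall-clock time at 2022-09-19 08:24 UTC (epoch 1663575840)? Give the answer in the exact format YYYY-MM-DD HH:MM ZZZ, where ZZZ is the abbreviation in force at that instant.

2022-09-18 23:39 XYZ

Query: 2022-09-19 08:24 UTC
Rule 2/5 (XYZ, -08:45): 2022-06-02 06:48 UTC ≤ query < 2022-12-21 03:07 UTC
8·60 + 24 - 525 = -21 min
-21 = -1·1440 + 1419; 1419 = 23·60 + 39 → 23:39, 2022-09-19 - 1 day = 2022-09-18
→ 2022-09-18 23:39 XYZ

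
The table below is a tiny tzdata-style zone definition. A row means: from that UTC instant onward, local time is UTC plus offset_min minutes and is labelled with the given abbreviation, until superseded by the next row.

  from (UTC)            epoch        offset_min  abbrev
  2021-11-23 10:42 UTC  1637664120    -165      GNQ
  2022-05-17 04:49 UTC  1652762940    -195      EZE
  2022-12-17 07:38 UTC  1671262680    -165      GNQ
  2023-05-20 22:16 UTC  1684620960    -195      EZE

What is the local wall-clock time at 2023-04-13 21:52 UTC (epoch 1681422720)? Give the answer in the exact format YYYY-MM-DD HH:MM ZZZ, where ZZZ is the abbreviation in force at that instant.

Query: 2023-04-13 21:52 UTC
Rule 3/4 (GNQ, -02:45): 2022-12-17 07:38 UTC ≤ query < 2023-05-20 22:16 UTC
21·60 + 52 - 165 = 1147 min
1147 = 0·1440 + 1147; 1147 = 19·60 + 7 → 19:07, same day
→ 2023-04-13 19:07 GNQ

2023-04-13 19:07 GNQ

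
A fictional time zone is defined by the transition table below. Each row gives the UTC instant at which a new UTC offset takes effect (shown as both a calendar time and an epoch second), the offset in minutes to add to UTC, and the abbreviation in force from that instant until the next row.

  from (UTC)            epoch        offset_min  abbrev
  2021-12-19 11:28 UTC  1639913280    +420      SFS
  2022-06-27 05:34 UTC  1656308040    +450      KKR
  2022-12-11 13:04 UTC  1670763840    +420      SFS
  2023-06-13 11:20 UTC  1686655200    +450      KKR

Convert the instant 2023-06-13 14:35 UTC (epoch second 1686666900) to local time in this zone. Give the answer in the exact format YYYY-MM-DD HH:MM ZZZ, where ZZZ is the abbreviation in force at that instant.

Query: 2023-06-13 14:35 UTC
Rule 4/4 (KKR, +07:30): 2023-06-13 11:20 UTC ≤ query < +∞
14·60 + 35 + 450 = 1325 min
1325 = 0·1440 + 1325; 1325 = 22·60 + 5 → 22:05, same day
→ 2023-06-13 22:05 KKR

2023-06-13 22:05 KKR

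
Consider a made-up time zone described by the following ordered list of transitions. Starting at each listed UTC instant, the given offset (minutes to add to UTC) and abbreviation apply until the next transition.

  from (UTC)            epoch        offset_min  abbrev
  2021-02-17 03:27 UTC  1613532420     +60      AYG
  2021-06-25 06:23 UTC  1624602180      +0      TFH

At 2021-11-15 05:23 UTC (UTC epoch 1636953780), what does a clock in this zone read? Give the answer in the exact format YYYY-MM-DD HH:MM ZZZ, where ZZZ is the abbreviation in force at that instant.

Query: 2021-11-15 05:23 UTC
Rule 2/2 (TFH, +00:00): 2021-06-25 06:23 UTC ≤ query < +∞
5·60 + 23 + 0 = 323 min
323 = 0·1440 + 323; 323 = 5·60 + 23 → 05:23, same day
→ 2021-11-15 05:23 TFH

2021-11-15 05:23 TFH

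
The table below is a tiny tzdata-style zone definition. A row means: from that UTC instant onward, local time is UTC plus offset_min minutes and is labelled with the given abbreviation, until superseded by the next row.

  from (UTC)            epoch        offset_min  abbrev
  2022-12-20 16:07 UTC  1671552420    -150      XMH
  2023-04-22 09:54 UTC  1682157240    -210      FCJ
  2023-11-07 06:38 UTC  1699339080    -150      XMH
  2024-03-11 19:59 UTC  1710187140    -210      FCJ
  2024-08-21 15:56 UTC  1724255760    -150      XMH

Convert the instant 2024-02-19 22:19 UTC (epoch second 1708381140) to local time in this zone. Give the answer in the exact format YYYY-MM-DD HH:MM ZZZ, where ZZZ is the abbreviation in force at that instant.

2024-02-19 19:49 XMH

Query: 2024-02-19 22:19 UTC
Rule 3/5 (XMH, -02:30): 2023-11-07 06:38 UTC ≤ query < 2024-03-11 19:59 UTC
22·60 + 19 - 150 = 1189 min
1189 = 0·1440 + 1189; 1189 = 19·60 + 49 → 19:49, same day
→ 2024-02-19 19:49 XMH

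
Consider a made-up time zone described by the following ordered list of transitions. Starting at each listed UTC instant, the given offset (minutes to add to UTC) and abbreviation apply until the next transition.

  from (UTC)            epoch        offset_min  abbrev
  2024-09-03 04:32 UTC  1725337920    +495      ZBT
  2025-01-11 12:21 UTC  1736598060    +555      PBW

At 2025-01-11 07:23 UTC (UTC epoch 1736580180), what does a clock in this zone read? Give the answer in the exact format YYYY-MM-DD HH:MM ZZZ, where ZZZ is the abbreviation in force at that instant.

2025-01-11 15:38 ZBT

Query: 2025-01-11 07:23 UTC
Rule 1/2 (ZBT, +08:15): 2024-09-03 04:32 UTC ≤ query < 2025-01-11 12:21 UTC
7·60 + 23 + 495 = 938 min
938 = 0·1440 + 938; 938 = 15·60 + 38 → 15:38, same day
→ 2025-01-11 15:38 ZBT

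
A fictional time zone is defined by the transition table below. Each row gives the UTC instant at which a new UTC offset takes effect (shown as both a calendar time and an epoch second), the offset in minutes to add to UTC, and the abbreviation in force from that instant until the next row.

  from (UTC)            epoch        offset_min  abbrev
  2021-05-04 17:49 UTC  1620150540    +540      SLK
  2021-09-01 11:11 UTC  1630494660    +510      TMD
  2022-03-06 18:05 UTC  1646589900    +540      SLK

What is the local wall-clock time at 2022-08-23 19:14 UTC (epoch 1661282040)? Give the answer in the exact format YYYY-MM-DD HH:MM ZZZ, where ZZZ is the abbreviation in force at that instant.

Query: 2022-08-23 19:14 UTC
Rule 3/3 (SLK, +09:00): 2022-03-06 18:05 UTC ≤ query < +∞
19·60 + 14 + 540 = 1694 min
1694 = 1·1440 + 254; 254 = 4·60 + 14 → 04:14, 2022-08-23 + 1 day = 2022-08-24
→ 2022-08-24 04:14 SLK

2022-08-24 04:14 SLK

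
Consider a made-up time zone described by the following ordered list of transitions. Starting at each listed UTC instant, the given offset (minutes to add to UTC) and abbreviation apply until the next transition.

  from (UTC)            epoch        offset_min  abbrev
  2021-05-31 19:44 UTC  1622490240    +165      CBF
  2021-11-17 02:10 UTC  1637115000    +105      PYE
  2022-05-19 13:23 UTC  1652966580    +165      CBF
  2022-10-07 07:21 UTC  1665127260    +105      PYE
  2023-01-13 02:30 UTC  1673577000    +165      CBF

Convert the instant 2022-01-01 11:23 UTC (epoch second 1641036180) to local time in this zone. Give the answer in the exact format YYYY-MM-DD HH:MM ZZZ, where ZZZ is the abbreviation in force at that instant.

Query: 2022-01-01 11:23 UTC
Rule 2/5 (PYE, +01:45): 2021-11-17 02:10 UTC ≤ query < 2022-05-19 13:23 UTC
11·60 + 23 + 105 = 788 min
788 = 0·1440 + 788; 788 = 13·60 + 8 → 13:08, same day
→ 2022-01-01 13:08 PYE

2022-01-01 13:08 PYE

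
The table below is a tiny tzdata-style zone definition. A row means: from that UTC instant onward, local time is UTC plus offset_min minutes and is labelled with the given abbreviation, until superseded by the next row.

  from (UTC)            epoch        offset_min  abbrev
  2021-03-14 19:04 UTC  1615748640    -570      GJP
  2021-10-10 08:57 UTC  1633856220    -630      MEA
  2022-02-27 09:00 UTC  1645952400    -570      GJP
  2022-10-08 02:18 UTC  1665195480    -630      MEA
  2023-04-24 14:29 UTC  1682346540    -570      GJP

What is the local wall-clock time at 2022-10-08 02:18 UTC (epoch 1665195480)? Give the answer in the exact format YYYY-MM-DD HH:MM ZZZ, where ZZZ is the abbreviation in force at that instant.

2022-10-07 15:48 MEA

Query: 2022-10-08 02:18 UTC
Rule 4/5 (MEA, -10:30): 2022-10-08 02:18 UTC ≤ query < 2023-04-24 14:29 UTC
2·60 + 18 - 630 = -492 min
-492 = -1·1440 + 948; 948 = 15·60 + 48 → 15:48, 2022-10-08 - 1 day = 2022-10-07
→ 2022-10-07 15:48 MEA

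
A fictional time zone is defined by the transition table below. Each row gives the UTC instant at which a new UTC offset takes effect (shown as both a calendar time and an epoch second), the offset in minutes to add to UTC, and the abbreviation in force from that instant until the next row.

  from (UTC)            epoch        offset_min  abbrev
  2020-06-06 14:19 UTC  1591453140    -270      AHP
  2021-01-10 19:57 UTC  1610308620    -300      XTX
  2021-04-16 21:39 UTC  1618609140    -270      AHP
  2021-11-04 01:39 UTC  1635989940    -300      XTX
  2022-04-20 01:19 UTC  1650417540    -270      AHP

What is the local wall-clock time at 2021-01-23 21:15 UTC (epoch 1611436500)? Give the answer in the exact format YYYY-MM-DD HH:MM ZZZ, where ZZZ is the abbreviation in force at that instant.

2021-01-23 16:15 XTX

Query: 2021-01-23 21:15 UTC
Rule 2/5 (XTX, -05:00): 2021-01-10 19:57 UTC ≤ query < 2021-04-16 21:39 UTC
21·60 + 15 - 300 = 975 min
975 = 0·1440 + 975; 975 = 16·60 + 15 → 16:15, same day
→ 2021-01-23 16:15 XTX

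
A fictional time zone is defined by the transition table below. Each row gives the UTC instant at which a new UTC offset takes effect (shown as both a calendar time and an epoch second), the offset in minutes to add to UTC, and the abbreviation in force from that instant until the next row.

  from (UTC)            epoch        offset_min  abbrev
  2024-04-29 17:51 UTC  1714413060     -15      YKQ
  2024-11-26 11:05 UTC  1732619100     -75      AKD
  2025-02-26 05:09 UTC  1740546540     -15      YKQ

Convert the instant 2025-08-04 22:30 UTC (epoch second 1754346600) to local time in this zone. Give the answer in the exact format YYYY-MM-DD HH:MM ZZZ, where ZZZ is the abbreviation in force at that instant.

2025-08-04 22:15 YKQ

Query: 2025-08-04 22:30 UTC
Rule 3/3 (YKQ, -00:15): 2025-02-26 05:09 UTC ≤ query < +∞
22·60 + 30 - 15 = 1335 min
1335 = 0·1440 + 1335; 1335 = 22·60 + 15 → 22:15, same day
→ 2025-08-04 22:15 YKQ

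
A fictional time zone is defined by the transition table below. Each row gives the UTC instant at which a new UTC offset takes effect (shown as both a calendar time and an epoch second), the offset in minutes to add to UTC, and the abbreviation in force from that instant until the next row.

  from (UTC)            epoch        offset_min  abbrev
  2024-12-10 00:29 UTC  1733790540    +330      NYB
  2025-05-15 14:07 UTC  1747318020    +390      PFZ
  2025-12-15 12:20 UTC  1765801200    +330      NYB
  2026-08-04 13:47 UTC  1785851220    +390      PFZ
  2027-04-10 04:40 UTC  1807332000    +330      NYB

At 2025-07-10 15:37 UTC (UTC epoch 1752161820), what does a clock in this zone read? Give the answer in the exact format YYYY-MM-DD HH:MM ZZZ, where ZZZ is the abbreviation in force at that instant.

Query: 2025-07-10 15:37 UTC
Rule 2/5 (PFZ, +06:30): 2025-05-15 14:07 UTC ≤ query < 2025-12-15 12:20 UTC
15·60 + 37 + 390 = 1327 min
1327 = 0·1440 + 1327; 1327 = 22·60 + 7 → 22:07, same day
→ 2025-07-10 22:07 PFZ

2025-07-10 22:07 PFZ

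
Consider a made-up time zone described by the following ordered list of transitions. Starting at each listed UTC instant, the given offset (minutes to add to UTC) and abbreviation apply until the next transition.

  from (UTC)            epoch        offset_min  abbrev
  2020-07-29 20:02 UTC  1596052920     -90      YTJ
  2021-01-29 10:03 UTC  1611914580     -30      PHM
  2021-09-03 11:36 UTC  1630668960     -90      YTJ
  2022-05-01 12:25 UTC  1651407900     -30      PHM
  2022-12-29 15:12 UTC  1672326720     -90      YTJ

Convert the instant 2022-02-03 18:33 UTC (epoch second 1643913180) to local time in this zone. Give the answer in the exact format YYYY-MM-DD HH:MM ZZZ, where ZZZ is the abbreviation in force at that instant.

2022-02-03 17:03 YTJ

Query: 2022-02-03 18:33 UTC
Rule 3/5 (YTJ, -01:30): 2021-09-03 11:36 UTC ≤ query < 2022-05-01 12:25 UTC
18·60 + 33 - 90 = 1023 min
1023 = 0·1440 + 1023; 1023 = 17·60 + 3 → 17:03, same day
→ 2022-02-03 17:03 YTJ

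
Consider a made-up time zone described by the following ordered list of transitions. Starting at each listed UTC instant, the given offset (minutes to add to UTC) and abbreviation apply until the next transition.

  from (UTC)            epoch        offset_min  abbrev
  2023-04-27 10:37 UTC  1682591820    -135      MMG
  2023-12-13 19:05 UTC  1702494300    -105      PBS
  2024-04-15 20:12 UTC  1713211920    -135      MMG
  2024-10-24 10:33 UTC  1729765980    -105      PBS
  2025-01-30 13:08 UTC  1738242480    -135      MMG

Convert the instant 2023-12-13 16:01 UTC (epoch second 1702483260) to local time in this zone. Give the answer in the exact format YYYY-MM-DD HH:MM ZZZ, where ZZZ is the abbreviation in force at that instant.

Query: 2023-12-13 16:01 UTC
Rule 1/5 (MMG, -02:15): 2023-04-27 10:37 UTC ≤ query < 2023-12-13 19:05 UTC
16·60 + 1 - 135 = 826 min
826 = 0·1440 + 826; 826 = 13·60 + 46 → 13:46, same day
→ 2023-12-13 13:46 MMG

2023-12-13 13:46 MMG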